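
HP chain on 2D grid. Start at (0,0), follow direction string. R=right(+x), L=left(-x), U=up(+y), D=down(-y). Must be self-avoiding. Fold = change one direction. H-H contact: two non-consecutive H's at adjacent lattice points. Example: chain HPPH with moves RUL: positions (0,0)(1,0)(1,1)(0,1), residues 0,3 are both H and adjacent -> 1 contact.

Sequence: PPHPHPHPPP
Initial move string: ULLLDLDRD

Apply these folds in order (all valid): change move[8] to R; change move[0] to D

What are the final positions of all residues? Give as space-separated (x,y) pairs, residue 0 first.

Answer: (0,0) (0,-1) (-1,-1) (-2,-1) (-3,-1) (-3,-2) (-4,-2) (-4,-3) (-3,-3) (-2,-3)

Derivation:
Initial moves: ULLLDLDRD
Fold: move[8]->R => ULLLDLDRR (positions: [(0, 0), (0, 1), (-1, 1), (-2, 1), (-3, 1), (-3, 0), (-4, 0), (-4, -1), (-3, -1), (-2, -1)])
Fold: move[0]->D => DLLLDLDRR (positions: [(0, 0), (0, -1), (-1, -1), (-2, -1), (-3, -1), (-3, -2), (-4, -2), (-4, -3), (-3, -3), (-2, -3)])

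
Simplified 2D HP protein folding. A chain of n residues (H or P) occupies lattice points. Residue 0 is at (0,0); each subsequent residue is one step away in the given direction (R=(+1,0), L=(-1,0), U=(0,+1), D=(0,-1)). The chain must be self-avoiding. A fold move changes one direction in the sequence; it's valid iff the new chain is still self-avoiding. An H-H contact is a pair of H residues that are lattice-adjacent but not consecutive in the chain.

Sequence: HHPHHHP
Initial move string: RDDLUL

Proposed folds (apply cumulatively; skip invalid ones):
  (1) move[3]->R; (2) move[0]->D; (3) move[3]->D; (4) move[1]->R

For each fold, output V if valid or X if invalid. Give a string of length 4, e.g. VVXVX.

Initial: RDDLUL -> [(0, 0), (1, 0), (1, -1), (1, -2), (0, -2), (0, -1), (-1, -1)]
Fold 1: move[3]->R => RDDRUL INVALID (collision), skipped
Fold 2: move[0]->D => DDDLUL VALID
Fold 3: move[3]->D => DDDDUL INVALID (collision), skipped
Fold 4: move[1]->R => DRDLUL INVALID (collision), skipped

Answer: XVXX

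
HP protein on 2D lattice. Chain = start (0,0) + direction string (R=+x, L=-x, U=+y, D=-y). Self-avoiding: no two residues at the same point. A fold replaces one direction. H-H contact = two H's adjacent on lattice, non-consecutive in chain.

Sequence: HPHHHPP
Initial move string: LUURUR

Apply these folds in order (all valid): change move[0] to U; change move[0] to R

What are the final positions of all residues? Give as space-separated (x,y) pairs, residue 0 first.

Initial moves: LUURUR
Fold: move[0]->U => UUURUR (positions: [(0, 0), (0, 1), (0, 2), (0, 3), (1, 3), (1, 4), (2, 4)])
Fold: move[0]->R => RUURUR (positions: [(0, 0), (1, 0), (1, 1), (1, 2), (2, 2), (2, 3), (3, 3)])

Answer: (0,0) (1,0) (1,1) (1,2) (2,2) (2,3) (3,3)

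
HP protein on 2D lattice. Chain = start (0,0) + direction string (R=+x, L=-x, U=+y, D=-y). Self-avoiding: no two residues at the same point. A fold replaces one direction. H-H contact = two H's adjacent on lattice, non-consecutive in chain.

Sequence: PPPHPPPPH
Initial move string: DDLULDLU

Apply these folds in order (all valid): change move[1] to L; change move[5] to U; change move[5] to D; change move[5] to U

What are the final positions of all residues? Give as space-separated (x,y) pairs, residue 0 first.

Initial moves: DDLULDLU
Fold: move[1]->L => DLLULDLU (positions: [(0, 0), (0, -1), (-1, -1), (-2, -1), (-2, 0), (-3, 0), (-3, -1), (-4, -1), (-4, 0)])
Fold: move[5]->U => DLLULULU (positions: [(0, 0), (0, -1), (-1, -1), (-2, -1), (-2, 0), (-3, 0), (-3, 1), (-4, 1), (-4, 2)])
Fold: move[5]->D => DLLULDLU (positions: [(0, 0), (0, -1), (-1, -1), (-2, -1), (-2, 0), (-3, 0), (-3, -1), (-4, -1), (-4, 0)])
Fold: move[5]->U => DLLULULU (positions: [(0, 0), (0, -1), (-1, -1), (-2, -1), (-2, 0), (-3, 0), (-3, 1), (-4, 1), (-4, 2)])

Answer: (0,0) (0,-1) (-1,-1) (-2,-1) (-2,0) (-3,0) (-3,1) (-4,1) (-4,2)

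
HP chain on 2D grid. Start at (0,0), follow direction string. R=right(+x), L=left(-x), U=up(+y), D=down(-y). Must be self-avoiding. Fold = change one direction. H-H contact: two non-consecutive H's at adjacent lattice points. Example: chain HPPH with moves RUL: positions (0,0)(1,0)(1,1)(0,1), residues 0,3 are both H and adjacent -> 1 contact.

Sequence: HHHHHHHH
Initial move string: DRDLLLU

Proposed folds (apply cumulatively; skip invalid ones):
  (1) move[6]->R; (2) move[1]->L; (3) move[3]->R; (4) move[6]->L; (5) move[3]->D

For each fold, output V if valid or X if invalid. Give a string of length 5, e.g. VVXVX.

Answer: XVXVV

Derivation:
Initial: DRDLLLU -> [(0, 0), (0, -1), (1, -1), (1, -2), (0, -2), (-1, -2), (-2, -2), (-2, -1)]
Fold 1: move[6]->R => DRDLLLR INVALID (collision), skipped
Fold 2: move[1]->L => DLDLLLU VALID
Fold 3: move[3]->R => DLDRLLU INVALID (collision), skipped
Fold 4: move[6]->L => DLDLLLL VALID
Fold 5: move[3]->D => DLDDLLL VALID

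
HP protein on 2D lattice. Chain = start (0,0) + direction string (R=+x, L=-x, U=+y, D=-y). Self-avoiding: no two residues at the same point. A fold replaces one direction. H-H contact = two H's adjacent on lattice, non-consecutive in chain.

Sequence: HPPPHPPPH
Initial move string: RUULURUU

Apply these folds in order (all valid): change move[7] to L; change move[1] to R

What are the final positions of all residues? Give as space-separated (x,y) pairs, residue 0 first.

Answer: (0,0) (1,0) (2,0) (2,1) (1,1) (1,2) (2,2) (2,3) (1,3)

Derivation:
Initial moves: RUULURUU
Fold: move[7]->L => RUULURUL (positions: [(0, 0), (1, 0), (1, 1), (1, 2), (0, 2), (0, 3), (1, 3), (1, 4), (0, 4)])
Fold: move[1]->R => RRULURUL (positions: [(0, 0), (1, 0), (2, 0), (2, 1), (1, 1), (1, 2), (2, 2), (2, 3), (1, 3)])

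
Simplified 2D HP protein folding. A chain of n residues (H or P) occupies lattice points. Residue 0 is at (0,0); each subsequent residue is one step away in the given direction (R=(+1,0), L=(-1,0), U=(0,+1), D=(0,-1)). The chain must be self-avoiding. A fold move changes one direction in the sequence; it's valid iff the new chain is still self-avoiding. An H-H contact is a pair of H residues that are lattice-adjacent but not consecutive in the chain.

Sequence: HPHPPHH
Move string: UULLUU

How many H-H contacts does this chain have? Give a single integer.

Answer: 0

Derivation:
Positions: [(0, 0), (0, 1), (0, 2), (-1, 2), (-2, 2), (-2, 3), (-2, 4)]
No H-H contacts found.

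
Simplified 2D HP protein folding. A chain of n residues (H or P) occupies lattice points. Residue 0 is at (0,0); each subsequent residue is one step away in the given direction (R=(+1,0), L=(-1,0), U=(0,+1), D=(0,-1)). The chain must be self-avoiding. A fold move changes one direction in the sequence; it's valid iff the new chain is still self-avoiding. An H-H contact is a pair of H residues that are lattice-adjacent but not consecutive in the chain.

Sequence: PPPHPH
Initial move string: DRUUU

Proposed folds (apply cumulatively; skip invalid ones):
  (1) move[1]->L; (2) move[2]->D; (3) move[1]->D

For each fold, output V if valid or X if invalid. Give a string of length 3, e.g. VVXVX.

Answer: VXX

Derivation:
Initial: DRUUU -> [(0, 0), (0, -1), (1, -1), (1, 0), (1, 1), (1, 2)]
Fold 1: move[1]->L => DLUUU VALID
Fold 2: move[2]->D => DLDUU INVALID (collision), skipped
Fold 3: move[1]->D => DDUUU INVALID (collision), skipped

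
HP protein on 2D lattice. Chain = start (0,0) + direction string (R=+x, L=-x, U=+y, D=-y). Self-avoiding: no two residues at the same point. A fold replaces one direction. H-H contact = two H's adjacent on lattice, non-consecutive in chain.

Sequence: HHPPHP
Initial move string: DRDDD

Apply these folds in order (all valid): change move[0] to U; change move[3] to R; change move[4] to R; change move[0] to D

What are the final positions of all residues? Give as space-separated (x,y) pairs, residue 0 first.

Answer: (0,0) (0,-1) (1,-1) (1,-2) (2,-2) (3,-2)

Derivation:
Initial moves: DRDDD
Fold: move[0]->U => URDDD (positions: [(0, 0), (0, 1), (1, 1), (1, 0), (1, -1), (1, -2)])
Fold: move[3]->R => URDRD (positions: [(0, 0), (0, 1), (1, 1), (1, 0), (2, 0), (2, -1)])
Fold: move[4]->R => URDRR (positions: [(0, 0), (0, 1), (1, 1), (1, 0), (2, 0), (3, 0)])
Fold: move[0]->D => DRDRR (positions: [(0, 0), (0, -1), (1, -1), (1, -2), (2, -2), (3, -2)])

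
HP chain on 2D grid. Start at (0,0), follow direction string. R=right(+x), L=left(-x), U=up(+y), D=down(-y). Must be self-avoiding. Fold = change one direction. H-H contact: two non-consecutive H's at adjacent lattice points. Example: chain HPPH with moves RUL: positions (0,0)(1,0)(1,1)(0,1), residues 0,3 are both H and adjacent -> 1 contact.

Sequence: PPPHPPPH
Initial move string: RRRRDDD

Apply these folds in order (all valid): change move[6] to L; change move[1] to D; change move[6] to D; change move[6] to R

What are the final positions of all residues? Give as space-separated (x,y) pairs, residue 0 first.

Initial moves: RRRRDDD
Fold: move[6]->L => RRRRDDL (positions: [(0, 0), (1, 0), (2, 0), (3, 0), (4, 0), (4, -1), (4, -2), (3, -2)])
Fold: move[1]->D => RDRRDDL (positions: [(0, 0), (1, 0), (1, -1), (2, -1), (3, -1), (3, -2), (3, -3), (2, -3)])
Fold: move[6]->D => RDRRDDD (positions: [(0, 0), (1, 0), (1, -1), (2, -1), (3, -1), (3, -2), (3, -3), (3, -4)])
Fold: move[6]->R => RDRRDDR (positions: [(0, 0), (1, 0), (1, -1), (2, -1), (3, -1), (3, -2), (3, -3), (4, -3)])

Answer: (0,0) (1,0) (1,-1) (2,-1) (3,-1) (3,-2) (3,-3) (4,-3)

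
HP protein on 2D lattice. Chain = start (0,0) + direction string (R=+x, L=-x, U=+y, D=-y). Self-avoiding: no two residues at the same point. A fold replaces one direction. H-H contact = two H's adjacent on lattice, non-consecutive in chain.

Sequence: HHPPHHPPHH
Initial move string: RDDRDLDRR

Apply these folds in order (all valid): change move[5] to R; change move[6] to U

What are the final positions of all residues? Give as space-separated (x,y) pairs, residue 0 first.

Answer: (0,0) (1,0) (1,-1) (1,-2) (2,-2) (2,-3) (3,-3) (3,-2) (4,-2) (5,-2)

Derivation:
Initial moves: RDDRDLDRR
Fold: move[5]->R => RDDRDRDRR (positions: [(0, 0), (1, 0), (1, -1), (1, -2), (2, -2), (2, -3), (3, -3), (3, -4), (4, -4), (5, -4)])
Fold: move[6]->U => RDDRDRURR (positions: [(0, 0), (1, 0), (1, -1), (1, -2), (2, -2), (2, -3), (3, -3), (3, -2), (4, -2), (5, -2)])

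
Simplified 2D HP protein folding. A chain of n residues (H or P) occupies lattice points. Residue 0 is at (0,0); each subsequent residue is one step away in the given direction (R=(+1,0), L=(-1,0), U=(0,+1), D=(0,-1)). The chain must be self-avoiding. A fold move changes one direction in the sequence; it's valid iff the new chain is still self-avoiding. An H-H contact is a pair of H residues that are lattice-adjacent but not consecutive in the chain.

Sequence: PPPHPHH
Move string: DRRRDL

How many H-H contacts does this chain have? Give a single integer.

Positions: [(0, 0), (0, -1), (1, -1), (2, -1), (3, -1), (3, -2), (2, -2)]
H-H contact: residue 3 @(2,-1) - residue 6 @(2, -2)

Answer: 1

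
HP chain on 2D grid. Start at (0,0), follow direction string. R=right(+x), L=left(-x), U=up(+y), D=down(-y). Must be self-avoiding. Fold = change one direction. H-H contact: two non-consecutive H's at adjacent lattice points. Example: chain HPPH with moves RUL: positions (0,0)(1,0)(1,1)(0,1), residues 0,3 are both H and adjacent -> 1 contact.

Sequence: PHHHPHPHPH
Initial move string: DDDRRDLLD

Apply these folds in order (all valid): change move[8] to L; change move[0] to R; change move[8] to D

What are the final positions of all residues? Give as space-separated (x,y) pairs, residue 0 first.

Initial moves: DDDRRDLLD
Fold: move[8]->L => DDDRRDLLL (positions: [(0, 0), (0, -1), (0, -2), (0, -3), (1, -3), (2, -3), (2, -4), (1, -4), (0, -4), (-1, -4)])
Fold: move[0]->R => RDDRRDLLL (positions: [(0, 0), (1, 0), (1, -1), (1, -2), (2, -2), (3, -2), (3, -3), (2, -3), (1, -3), (0, -3)])
Fold: move[8]->D => RDDRRDLLD (positions: [(0, 0), (1, 0), (1, -1), (1, -2), (2, -2), (3, -2), (3, -3), (2, -3), (1, -3), (1, -4)])

Answer: (0,0) (1,0) (1,-1) (1,-2) (2,-2) (3,-2) (3,-3) (2,-3) (1,-3) (1,-4)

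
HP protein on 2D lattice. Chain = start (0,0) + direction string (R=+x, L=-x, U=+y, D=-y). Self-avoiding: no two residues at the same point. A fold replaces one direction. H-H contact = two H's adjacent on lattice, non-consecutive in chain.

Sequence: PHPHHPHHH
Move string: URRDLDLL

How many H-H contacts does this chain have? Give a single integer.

Positions: [(0, 0), (0, 1), (1, 1), (2, 1), (2, 0), (1, 0), (1, -1), (0, -1), (-1, -1)]
No H-H contacts found.

Answer: 0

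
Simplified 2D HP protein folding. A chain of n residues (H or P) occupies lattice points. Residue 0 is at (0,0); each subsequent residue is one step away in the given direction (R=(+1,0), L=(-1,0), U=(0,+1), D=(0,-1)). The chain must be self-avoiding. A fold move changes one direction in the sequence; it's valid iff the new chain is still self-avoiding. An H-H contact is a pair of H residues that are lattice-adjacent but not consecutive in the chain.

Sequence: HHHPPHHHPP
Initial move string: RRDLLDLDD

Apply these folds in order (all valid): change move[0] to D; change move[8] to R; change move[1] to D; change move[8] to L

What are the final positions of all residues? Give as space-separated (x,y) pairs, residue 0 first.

Answer: (0,0) (0,-1) (0,-2) (0,-3) (-1,-3) (-2,-3) (-2,-4) (-3,-4) (-3,-5) (-4,-5)

Derivation:
Initial moves: RRDLLDLDD
Fold: move[0]->D => DRDLLDLDD (positions: [(0, 0), (0, -1), (1, -1), (1, -2), (0, -2), (-1, -2), (-1, -3), (-2, -3), (-2, -4), (-2, -5)])
Fold: move[8]->R => DRDLLDLDR (positions: [(0, 0), (0, -1), (1, -1), (1, -2), (0, -2), (-1, -2), (-1, -3), (-2, -3), (-2, -4), (-1, -4)])
Fold: move[1]->D => DDDLLDLDR (positions: [(0, 0), (0, -1), (0, -2), (0, -3), (-1, -3), (-2, -3), (-2, -4), (-3, -4), (-3, -5), (-2, -5)])
Fold: move[8]->L => DDDLLDLDL (positions: [(0, 0), (0, -1), (0, -2), (0, -3), (-1, -3), (-2, -3), (-2, -4), (-3, -4), (-3, -5), (-4, -5)])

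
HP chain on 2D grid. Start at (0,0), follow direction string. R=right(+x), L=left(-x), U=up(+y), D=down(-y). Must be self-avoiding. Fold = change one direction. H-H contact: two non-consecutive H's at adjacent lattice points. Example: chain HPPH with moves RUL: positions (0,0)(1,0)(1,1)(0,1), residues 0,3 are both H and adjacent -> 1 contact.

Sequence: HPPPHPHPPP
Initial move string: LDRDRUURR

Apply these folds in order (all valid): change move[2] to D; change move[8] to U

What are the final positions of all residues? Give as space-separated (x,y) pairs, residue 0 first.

Initial moves: LDRDRUURR
Fold: move[2]->D => LDDDRUURR (positions: [(0, 0), (-1, 0), (-1, -1), (-1, -2), (-1, -3), (0, -3), (0, -2), (0, -1), (1, -1), (2, -1)])
Fold: move[8]->U => LDDDRUURU (positions: [(0, 0), (-1, 0), (-1, -1), (-1, -2), (-1, -3), (0, -3), (0, -2), (0, -1), (1, -1), (1, 0)])

Answer: (0,0) (-1,0) (-1,-1) (-1,-2) (-1,-3) (0,-3) (0,-2) (0,-1) (1,-1) (1,0)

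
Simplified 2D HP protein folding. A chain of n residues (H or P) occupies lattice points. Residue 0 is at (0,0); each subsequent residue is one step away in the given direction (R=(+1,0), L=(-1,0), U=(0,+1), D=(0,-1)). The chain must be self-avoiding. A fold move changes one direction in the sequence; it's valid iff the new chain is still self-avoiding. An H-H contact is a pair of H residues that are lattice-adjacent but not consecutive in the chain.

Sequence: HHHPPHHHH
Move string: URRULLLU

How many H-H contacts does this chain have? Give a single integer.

Answer: 2

Derivation:
Positions: [(0, 0), (0, 1), (1, 1), (2, 1), (2, 2), (1, 2), (0, 2), (-1, 2), (-1, 3)]
H-H contact: residue 1 @(0,1) - residue 6 @(0, 2)
H-H contact: residue 2 @(1,1) - residue 5 @(1, 2)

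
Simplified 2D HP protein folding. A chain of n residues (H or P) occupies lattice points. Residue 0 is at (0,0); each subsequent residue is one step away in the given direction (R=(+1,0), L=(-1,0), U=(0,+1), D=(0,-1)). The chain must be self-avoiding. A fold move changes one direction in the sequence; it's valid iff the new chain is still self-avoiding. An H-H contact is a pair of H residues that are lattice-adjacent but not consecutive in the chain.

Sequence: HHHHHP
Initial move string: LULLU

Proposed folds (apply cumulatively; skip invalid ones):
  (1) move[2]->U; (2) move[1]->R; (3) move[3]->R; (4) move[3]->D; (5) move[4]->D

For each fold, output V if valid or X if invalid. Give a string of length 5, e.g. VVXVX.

Answer: VXVXV

Derivation:
Initial: LULLU -> [(0, 0), (-1, 0), (-1, 1), (-2, 1), (-3, 1), (-3, 2)]
Fold 1: move[2]->U => LUULU VALID
Fold 2: move[1]->R => LRULU INVALID (collision), skipped
Fold 3: move[3]->R => LUURU VALID
Fold 4: move[3]->D => LUUDU INVALID (collision), skipped
Fold 5: move[4]->D => LUURD VALID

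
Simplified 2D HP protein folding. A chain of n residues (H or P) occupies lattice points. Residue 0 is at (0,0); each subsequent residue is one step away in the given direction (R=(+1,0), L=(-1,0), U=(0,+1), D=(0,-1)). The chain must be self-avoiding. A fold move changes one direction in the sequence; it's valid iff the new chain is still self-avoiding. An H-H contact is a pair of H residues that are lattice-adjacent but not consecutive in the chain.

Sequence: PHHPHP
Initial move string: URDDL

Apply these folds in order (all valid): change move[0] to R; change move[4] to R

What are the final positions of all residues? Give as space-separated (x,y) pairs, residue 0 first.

Initial moves: URDDL
Fold: move[0]->R => RRDDL (positions: [(0, 0), (1, 0), (2, 0), (2, -1), (2, -2), (1, -2)])
Fold: move[4]->R => RRDDR (positions: [(0, 0), (1, 0), (2, 0), (2, -1), (2, -2), (3, -2)])

Answer: (0,0) (1,0) (2,0) (2,-1) (2,-2) (3,-2)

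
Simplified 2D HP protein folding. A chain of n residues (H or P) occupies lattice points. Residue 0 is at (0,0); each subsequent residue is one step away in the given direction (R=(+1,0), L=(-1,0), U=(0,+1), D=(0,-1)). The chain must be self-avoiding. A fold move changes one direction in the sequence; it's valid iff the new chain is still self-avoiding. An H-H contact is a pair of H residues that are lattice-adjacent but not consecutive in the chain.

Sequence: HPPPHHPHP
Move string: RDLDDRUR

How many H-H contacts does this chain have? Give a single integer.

Answer: 1

Derivation:
Positions: [(0, 0), (1, 0), (1, -1), (0, -1), (0, -2), (0, -3), (1, -3), (1, -2), (2, -2)]
H-H contact: residue 4 @(0,-2) - residue 7 @(1, -2)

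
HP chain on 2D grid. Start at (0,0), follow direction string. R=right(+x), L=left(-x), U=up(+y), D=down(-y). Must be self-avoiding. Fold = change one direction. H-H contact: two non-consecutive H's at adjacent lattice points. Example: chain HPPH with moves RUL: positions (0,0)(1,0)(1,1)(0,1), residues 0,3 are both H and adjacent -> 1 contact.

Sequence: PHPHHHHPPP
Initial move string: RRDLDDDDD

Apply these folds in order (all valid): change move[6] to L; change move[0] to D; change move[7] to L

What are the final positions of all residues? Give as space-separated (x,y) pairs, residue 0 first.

Initial moves: RRDLDDDDD
Fold: move[6]->L => RRDLDDLDD (positions: [(0, 0), (1, 0), (2, 0), (2, -1), (1, -1), (1, -2), (1, -3), (0, -3), (0, -4), (0, -5)])
Fold: move[0]->D => DRDLDDLDD (positions: [(0, 0), (0, -1), (1, -1), (1, -2), (0, -2), (0, -3), (0, -4), (-1, -4), (-1, -5), (-1, -6)])
Fold: move[7]->L => DRDLDDLLD (positions: [(0, 0), (0, -1), (1, -1), (1, -2), (0, -2), (0, -3), (0, -4), (-1, -4), (-2, -4), (-2, -5)])

Answer: (0,0) (0,-1) (1,-1) (1,-2) (0,-2) (0,-3) (0,-4) (-1,-4) (-2,-4) (-2,-5)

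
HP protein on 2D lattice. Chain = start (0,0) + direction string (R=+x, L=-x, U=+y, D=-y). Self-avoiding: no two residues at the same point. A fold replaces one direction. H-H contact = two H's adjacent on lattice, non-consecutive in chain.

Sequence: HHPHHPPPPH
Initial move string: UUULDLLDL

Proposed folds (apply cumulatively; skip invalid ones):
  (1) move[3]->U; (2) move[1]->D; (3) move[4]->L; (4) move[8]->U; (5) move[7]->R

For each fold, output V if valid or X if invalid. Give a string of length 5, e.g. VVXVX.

Initial: UUULDLLDL -> [(0, 0), (0, 1), (0, 2), (0, 3), (-1, 3), (-1, 2), (-2, 2), (-3, 2), (-3, 1), (-4, 1)]
Fold 1: move[3]->U => UUUUDLLDL INVALID (collision), skipped
Fold 2: move[1]->D => UDULDLLDL INVALID (collision), skipped
Fold 3: move[4]->L => UUULLLLDL VALID
Fold 4: move[8]->U => UUULLLLDU INVALID (collision), skipped
Fold 5: move[7]->R => UUULLLLRL INVALID (collision), skipped

Answer: XXVXX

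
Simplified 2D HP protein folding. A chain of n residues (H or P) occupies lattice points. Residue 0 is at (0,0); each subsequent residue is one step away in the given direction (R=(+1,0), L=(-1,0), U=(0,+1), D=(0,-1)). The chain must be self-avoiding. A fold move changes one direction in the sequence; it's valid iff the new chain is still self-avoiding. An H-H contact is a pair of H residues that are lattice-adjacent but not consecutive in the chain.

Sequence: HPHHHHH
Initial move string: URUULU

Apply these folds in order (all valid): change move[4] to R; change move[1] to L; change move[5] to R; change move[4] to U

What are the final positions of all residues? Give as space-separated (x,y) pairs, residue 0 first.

Answer: (0,0) (0,1) (-1,1) (-1,2) (-1,3) (-1,4) (0,4)

Derivation:
Initial moves: URUULU
Fold: move[4]->R => URUURU (positions: [(0, 0), (0, 1), (1, 1), (1, 2), (1, 3), (2, 3), (2, 4)])
Fold: move[1]->L => ULUURU (positions: [(0, 0), (0, 1), (-1, 1), (-1, 2), (-1, 3), (0, 3), (0, 4)])
Fold: move[5]->R => ULUURR (positions: [(0, 0), (0, 1), (-1, 1), (-1, 2), (-1, 3), (0, 3), (1, 3)])
Fold: move[4]->U => ULUUUR (positions: [(0, 0), (0, 1), (-1, 1), (-1, 2), (-1, 3), (-1, 4), (0, 4)])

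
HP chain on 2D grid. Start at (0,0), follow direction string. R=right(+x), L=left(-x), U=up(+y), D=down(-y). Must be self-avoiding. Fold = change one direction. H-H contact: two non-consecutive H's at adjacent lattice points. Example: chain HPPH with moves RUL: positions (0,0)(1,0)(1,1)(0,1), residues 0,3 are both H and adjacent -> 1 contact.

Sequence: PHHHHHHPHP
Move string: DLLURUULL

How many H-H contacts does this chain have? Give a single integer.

Positions: [(0, 0), (0, -1), (-1, -1), (-2, -1), (-2, 0), (-1, 0), (-1, 1), (-1, 2), (-2, 2), (-3, 2)]
H-H contact: residue 2 @(-1,-1) - residue 5 @(-1, 0)

Answer: 1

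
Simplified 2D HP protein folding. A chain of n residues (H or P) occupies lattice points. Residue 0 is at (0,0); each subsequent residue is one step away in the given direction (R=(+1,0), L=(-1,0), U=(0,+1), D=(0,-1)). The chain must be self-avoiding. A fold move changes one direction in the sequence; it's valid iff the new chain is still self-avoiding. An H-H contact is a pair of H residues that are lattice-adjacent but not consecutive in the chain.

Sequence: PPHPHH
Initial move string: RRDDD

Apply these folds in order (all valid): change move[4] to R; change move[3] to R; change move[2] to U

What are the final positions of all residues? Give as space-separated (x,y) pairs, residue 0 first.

Initial moves: RRDDD
Fold: move[4]->R => RRDDR (positions: [(0, 0), (1, 0), (2, 0), (2, -1), (2, -2), (3, -2)])
Fold: move[3]->R => RRDRR (positions: [(0, 0), (1, 0), (2, 0), (2, -1), (3, -1), (4, -1)])
Fold: move[2]->U => RRURR (positions: [(0, 0), (1, 0), (2, 0), (2, 1), (3, 1), (4, 1)])

Answer: (0,0) (1,0) (2,0) (2,1) (3,1) (4,1)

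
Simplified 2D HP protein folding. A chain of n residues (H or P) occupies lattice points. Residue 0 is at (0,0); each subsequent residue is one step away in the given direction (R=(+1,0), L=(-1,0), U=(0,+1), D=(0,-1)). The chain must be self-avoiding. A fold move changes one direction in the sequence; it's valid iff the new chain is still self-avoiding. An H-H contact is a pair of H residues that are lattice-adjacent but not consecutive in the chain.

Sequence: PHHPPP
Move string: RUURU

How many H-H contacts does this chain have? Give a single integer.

Answer: 0

Derivation:
Positions: [(0, 0), (1, 0), (1, 1), (1, 2), (2, 2), (2, 3)]
No H-H contacts found.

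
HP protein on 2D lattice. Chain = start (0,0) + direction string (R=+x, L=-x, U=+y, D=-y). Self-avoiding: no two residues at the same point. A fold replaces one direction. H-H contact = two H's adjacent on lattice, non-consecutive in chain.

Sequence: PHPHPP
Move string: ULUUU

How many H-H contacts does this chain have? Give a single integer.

Positions: [(0, 0), (0, 1), (-1, 1), (-1, 2), (-1, 3), (-1, 4)]
No H-H contacts found.

Answer: 0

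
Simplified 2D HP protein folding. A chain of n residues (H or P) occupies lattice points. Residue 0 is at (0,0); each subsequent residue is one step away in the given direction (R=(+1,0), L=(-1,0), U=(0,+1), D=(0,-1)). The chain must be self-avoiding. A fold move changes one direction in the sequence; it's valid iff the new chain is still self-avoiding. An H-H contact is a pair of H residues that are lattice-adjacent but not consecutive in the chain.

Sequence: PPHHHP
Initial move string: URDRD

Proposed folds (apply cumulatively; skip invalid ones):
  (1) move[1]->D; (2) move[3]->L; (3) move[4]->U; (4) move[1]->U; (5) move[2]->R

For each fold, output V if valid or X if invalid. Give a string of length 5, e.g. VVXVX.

Initial: URDRD -> [(0, 0), (0, 1), (1, 1), (1, 0), (2, 0), (2, -1)]
Fold 1: move[1]->D => UDDRD INVALID (collision), skipped
Fold 2: move[3]->L => URDLD INVALID (collision), skipped
Fold 3: move[4]->U => URDRU VALID
Fold 4: move[1]->U => UUDRU INVALID (collision), skipped
Fold 5: move[2]->R => URRRU VALID

Answer: XXVXV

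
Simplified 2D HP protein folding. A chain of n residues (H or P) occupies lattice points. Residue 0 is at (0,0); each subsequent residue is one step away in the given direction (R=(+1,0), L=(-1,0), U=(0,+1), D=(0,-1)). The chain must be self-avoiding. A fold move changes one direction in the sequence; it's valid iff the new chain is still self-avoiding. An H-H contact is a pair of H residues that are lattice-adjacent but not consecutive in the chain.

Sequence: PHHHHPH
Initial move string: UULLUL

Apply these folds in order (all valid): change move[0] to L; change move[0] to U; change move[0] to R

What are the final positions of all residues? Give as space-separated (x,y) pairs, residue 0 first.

Answer: (0,0) (1,0) (1,1) (0,1) (-1,1) (-1,2) (-2,2)

Derivation:
Initial moves: UULLUL
Fold: move[0]->L => LULLUL (positions: [(0, 0), (-1, 0), (-1, 1), (-2, 1), (-3, 1), (-3, 2), (-4, 2)])
Fold: move[0]->U => UULLUL (positions: [(0, 0), (0, 1), (0, 2), (-1, 2), (-2, 2), (-2, 3), (-3, 3)])
Fold: move[0]->R => RULLUL (positions: [(0, 0), (1, 0), (1, 1), (0, 1), (-1, 1), (-1, 2), (-2, 2)])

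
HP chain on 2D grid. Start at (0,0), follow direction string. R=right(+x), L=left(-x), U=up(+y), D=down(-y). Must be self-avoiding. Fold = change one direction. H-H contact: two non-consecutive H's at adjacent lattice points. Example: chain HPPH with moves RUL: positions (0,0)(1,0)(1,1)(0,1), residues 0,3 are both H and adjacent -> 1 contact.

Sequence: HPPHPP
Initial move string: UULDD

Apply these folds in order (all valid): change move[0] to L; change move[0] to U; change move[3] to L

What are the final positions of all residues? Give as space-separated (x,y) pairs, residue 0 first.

Answer: (0,0) (0,1) (0,2) (-1,2) (-2,2) (-2,1)

Derivation:
Initial moves: UULDD
Fold: move[0]->L => LULDD (positions: [(0, 0), (-1, 0), (-1, 1), (-2, 1), (-2, 0), (-2, -1)])
Fold: move[0]->U => UULDD (positions: [(0, 0), (0, 1), (0, 2), (-1, 2), (-1, 1), (-1, 0)])
Fold: move[3]->L => UULLD (positions: [(0, 0), (0, 1), (0, 2), (-1, 2), (-2, 2), (-2, 1)])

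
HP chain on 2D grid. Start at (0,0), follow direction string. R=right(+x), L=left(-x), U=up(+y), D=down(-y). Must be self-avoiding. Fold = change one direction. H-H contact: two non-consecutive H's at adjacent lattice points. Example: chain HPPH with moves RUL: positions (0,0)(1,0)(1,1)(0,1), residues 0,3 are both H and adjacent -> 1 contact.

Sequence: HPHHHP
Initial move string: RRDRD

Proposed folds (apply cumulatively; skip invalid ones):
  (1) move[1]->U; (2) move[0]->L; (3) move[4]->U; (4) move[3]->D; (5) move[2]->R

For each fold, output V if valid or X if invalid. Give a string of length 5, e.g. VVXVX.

Initial: RRDRD -> [(0, 0), (1, 0), (2, 0), (2, -1), (3, -1), (3, -2)]
Fold 1: move[1]->U => RUDRD INVALID (collision), skipped
Fold 2: move[0]->L => LRDRD INVALID (collision), skipped
Fold 3: move[4]->U => RRDRU VALID
Fold 4: move[3]->D => RRDDU INVALID (collision), skipped
Fold 5: move[2]->R => RRRRU VALID

Answer: XXVXV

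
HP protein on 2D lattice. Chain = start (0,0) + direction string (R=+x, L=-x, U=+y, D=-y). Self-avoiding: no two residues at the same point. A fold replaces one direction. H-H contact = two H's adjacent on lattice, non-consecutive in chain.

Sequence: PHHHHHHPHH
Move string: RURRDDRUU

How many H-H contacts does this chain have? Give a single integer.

Answer: 2

Derivation:
Positions: [(0, 0), (1, 0), (1, 1), (2, 1), (3, 1), (3, 0), (3, -1), (4, -1), (4, 0), (4, 1)]
H-H contact: residue 4 @(3,1) - residue 9 @(4, 1)
H-H contact: residue 5 @(3,0) - residue 8 @(4, 0)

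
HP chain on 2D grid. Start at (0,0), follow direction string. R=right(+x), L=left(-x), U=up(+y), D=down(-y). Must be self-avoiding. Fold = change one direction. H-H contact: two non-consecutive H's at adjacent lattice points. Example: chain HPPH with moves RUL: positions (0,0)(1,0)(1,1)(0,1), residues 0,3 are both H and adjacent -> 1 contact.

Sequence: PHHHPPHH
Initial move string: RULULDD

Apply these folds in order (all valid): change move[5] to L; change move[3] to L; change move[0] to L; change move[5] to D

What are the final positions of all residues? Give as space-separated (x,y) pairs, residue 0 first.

Answer: (0,0) (-1,0) (-1,1) (-2,1) (-3,1) (-4,1) (-4,0) (-4,-1)

Derivation:
Initial moves: RULULDD
Fold: move[5]->L => RULULLD (positions: [(0, 0), (1, 0), (1, 1), (0, 1), (0, 2), (-1, 2), (-2, 2), (-2, 1)])
Fold: move[3]->L => RULLLLD (positions: [(0, 0), (1, 0), (1, 1), (0, 1), (-1, 1), (-2, 1), (-3, 1), (-3, 0)])
Fold: move[0]->L => LULLLLD (positions: [(0, 0), (-1, 0), (-1, 1), (-2, 1), (-3, 1), (-4, 1), (-5, 1), (-5, 0)])
Fold: move[5]->D => LULLLDD (positions: [(0, 0), (-1, 0), (-1, 1), (-2, 1), (-3, 1), (-4, 1), (-4, 0), (-4, -1)])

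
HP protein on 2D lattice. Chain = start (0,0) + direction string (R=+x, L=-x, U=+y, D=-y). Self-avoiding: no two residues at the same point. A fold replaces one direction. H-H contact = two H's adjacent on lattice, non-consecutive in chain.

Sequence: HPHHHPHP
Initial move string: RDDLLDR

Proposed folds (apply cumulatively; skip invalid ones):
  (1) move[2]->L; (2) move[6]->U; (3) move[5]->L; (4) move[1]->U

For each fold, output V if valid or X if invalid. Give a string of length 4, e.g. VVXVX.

Answer: VXXV

Derivation:
Initial: RDDLLDR -> [(0, 0), (1, 0), (1, -1), (1, -2), (0, -2), (-1, -2), (-1, -3), (0, -3)]
Fold 1: move[2]->L => RDLLLDR VALID
Fold 2: move[6]->U => RDLLLDU INVALID (collision), skipped
Fold 3: move[5]->L => RDLLLLR INVALID (collision), skipped
Fold 4: move[1]->U => RULLLDR VALID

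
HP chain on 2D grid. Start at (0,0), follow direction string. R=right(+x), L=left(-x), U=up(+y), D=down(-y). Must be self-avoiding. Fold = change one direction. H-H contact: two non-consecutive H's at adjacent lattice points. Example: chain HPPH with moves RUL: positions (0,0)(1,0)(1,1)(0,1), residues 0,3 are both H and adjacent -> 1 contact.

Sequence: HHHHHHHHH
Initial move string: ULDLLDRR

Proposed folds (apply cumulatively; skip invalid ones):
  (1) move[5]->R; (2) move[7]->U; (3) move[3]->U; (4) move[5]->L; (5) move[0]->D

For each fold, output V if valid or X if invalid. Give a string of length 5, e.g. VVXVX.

Answer: XXXXV

Derivation:
Initial: ULDLLDRR -> [(0, 0), (0, 1), (-1, 1), (-1, 0), (-2, 0), (-3, 0), (-3, -1), (-2, -1), (-1, -1)]
Fold 1: move[5]->R => ULDLLRRR INVALID (collision), skipped
Fold 2: move[7]->U => ULDLLDRU INVALID (collision), skipped
Fold 3: move[3]->U => ULDULDRR INVALID (collision), skipped
Fold 4: move[5]->L => ULDLLLRR INVALID (collision), skipped
Fold 5: move[0]->D => DLDLLDRR VALID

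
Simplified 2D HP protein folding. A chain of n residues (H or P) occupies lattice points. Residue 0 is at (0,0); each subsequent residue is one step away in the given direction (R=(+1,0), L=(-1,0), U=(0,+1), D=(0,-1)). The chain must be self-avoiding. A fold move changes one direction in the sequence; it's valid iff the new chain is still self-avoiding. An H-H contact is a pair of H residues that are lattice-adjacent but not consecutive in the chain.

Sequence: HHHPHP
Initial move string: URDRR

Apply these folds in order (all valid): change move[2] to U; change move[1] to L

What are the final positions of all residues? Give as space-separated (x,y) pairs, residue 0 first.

Initial moves: URDRR
Fold: move[2]->U => URURR (positions: [(0, 0), (0, 1), (1, 1), (1, 2), (2, 2), (3, 2)])
Fold: move[1]->L => ULURR (positions: [(0, 0), (0, 1), (-1, 1), (-1, 2), (0, 2), (1, 2)])

Answer: (0,0) (0,1) (-1,1) (-1,2) (0,2) (1,2)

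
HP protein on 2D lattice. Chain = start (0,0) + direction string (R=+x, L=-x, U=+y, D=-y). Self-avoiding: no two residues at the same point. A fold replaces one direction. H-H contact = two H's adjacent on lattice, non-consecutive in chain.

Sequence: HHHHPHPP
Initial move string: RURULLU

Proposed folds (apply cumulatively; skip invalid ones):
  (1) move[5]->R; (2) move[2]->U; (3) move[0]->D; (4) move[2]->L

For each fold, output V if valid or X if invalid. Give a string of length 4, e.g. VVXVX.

Initial: RURULLU -> [(0, 0), (1, 0), (1, 1), (2, 1), (2, 2), (1, 2), (0, 2), (0, 3)]
Fold 1: move[5]->R => RURULRU INVALID (collision), skipped
Fold 2: move[2]->U => RUUULLU VALID
Fold 3: move[0]->D => DUUULLU INVALID (collision), skipped
Fold 4: move[2]->L => RULULLU VALID

Answer: XVXV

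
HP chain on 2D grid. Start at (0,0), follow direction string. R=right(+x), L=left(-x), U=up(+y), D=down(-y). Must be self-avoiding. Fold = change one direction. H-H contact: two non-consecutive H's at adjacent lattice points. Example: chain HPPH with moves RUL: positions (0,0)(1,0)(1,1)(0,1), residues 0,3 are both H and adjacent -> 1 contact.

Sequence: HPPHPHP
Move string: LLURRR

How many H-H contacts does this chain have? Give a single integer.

Positions: [(0, 0), (-1, 0), (-2, 0), (-2, 1), (-1, 1), (0, 1), (1, 1)]
H-H contact: residue 0 @(0,0) - residue 5 @(0, 1)

Answer: 1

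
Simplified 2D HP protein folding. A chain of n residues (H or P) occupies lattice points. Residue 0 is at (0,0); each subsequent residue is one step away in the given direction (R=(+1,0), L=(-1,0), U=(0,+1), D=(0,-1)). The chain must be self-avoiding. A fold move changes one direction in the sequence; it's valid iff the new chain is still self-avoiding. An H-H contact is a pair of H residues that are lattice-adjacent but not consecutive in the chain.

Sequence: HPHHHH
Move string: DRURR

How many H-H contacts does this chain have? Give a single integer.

Answer: 1

Derivation:
Positions: [(0, 0), (0, -1), (1, -1), (1, 0), (2, 0), (3, 0)]
H-H contact: residue 0 @(0,0) - residue 3 @(1, 0)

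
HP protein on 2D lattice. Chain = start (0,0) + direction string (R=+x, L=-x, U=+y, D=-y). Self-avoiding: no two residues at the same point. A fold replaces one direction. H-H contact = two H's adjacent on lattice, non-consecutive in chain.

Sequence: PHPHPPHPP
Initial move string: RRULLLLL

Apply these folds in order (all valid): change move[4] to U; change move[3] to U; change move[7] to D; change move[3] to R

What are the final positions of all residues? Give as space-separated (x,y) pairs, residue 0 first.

Answer: (0,0) (1,0) (2,0) (2,1) (3,1) (3,2) (2,2) (1,2) (1,1)

Derivation:
Initial moves: RRULLLLL
Fold: move[4]->U => RRULULLL (positions: [(0, 0), (1, 0), (2, 0), (2, 1), (1, 1), (1, 2), (0, 2), (-1, 2), (-2, 2)])
Fold: move[3]->U => RRUUULLL (positions: [(0, 0), (1, 0), (2, 0), (2, 1), (2, 2), (2, 3), (1, 3), (0, 3), (-1, 3)])
Fold: move[7]->D => RRUUULLD (positions: [(0, 0), (1, 0), (2, 0), (2, 1), (2, 2), (2, 3), (1, 3), (0, 3), (0, 2)])
Fold: move[3]->R => RRURULLD (positions: [(0, 0), (1, 0), (2, 0), (2, 1), (3, 1), (3, 2), (2, 2), (1, 2), (1, 1)])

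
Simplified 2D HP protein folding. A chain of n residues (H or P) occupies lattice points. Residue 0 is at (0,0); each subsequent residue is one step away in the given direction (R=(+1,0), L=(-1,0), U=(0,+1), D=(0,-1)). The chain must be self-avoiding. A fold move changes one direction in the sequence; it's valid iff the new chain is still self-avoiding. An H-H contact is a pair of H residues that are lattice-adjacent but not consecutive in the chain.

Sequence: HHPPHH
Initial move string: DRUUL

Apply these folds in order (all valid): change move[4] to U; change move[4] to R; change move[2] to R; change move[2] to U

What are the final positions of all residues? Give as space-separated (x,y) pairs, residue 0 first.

Initial moves: DRUUL
Fold: move[4]->U => DRUUU (positions: [(0, 0), (0, -1), (1, -1), (1, 0), (1, 1), (1, 2)])
Fold: move[4]->R => DRUUR (positions: [(0, 0), (0, -1), (1, -1), (1, 0), (1, 1), (2, 1)])
Fold: move[2]->R => DRRUR (positions: [(0, 0), (0, -1), (1, -1), (2, -1), (2, 0), (3, 0)])
Fold: move[2]->U => DRUUR (positions: [(0, 0), (0, -1), (1, -1), (1, 0), (1, 1), (2, 1)])

Answer: (0,0) (0,-1) (1,-1) (1,0) (1,1) (2,1)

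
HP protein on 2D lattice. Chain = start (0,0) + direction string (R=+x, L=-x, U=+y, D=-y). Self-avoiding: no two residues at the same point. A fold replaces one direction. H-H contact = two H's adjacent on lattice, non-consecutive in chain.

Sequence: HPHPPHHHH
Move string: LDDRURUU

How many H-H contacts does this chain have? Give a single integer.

Answer: 3

Derivation:
Positions: [(0, 0), (-1, 0), (-1, -1), (-1, -2), (0, -2), (0, -1), (1, -1), (1, 0), (1, 1)]
H-H contact: residue 0 @(0,0) - residue 7 @(1, 0)
H-H contact: residue 0 @(0,0) - residue 5 @(0, -1)
H-H contact: residue 2 @(-1,-1) - residue 5 @(0, -1)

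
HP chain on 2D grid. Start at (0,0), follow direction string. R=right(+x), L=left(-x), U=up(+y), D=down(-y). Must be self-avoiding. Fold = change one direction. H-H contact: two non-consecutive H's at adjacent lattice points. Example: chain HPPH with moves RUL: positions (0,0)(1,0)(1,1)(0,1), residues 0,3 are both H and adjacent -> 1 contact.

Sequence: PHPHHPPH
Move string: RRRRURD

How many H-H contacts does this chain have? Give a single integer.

Answer: 1

Derivation:
Positions: [(0, 0), (1, 0), (2, 0), (3, 0), (4, 0), (4, 1), (5, 1), (5, 0)]
H-H contact: residue 4 @(4,0) - residue 7 @(5, 0)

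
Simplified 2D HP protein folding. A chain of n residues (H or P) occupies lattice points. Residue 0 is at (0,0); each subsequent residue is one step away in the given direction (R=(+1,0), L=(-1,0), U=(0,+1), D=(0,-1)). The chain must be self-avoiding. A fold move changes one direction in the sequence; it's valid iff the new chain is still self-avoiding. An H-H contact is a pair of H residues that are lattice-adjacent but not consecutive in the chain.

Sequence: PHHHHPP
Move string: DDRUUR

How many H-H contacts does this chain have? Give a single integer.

Answer: 1

Derivation:
Positions: [(0, 0), (0, -1), (0, -2), (1, -2), (1, -1), (1, 0), (2, 0)]
H-H contact: residue 1 @(0,-1) - residue 4 @(1, -1)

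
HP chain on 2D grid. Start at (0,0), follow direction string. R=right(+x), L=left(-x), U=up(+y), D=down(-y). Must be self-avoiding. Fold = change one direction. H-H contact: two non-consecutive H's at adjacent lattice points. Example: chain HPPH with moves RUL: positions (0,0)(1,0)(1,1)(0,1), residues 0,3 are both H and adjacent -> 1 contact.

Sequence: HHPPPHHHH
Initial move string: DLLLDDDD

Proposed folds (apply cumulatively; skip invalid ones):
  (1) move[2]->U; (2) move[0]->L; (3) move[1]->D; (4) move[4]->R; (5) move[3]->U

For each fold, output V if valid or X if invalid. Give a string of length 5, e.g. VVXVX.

Answer: VVXXX

Derivation:
Initial: DLLLDDDD -> [(0, 0), (0, -1), (-1, -1), (-2, -1), (-3, -1), (-3, -2), (-3, -3), (-3, -4), (-3, -5)]
Fold 1: move[2]->U => DLULDDDD VALID
Fold 2: move[0]->L => LLULDDDD VALID
Fold 3: move[1]->D => LDULDDDD INVALID (collision), skipped
Fold 4: move[4]->R => LLULRDDD INVALID (collision), skipped
Fold 5: move[3]->U => LLUUDDDD INVALID (collision), skipped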